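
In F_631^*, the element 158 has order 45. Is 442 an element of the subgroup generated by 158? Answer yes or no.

442 ∈ ⟨158⟩ iff 442^45 ≡ 1 (mod 631), since |⟨158⟩| = 45.
442^45 mod 631 = 610.
Since 610 ≠ 1, 442 does not lie in the subgroup.

no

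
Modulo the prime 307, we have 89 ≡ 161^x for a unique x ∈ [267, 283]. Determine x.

Compute 161^267 mod 307 = 108, then multiply by 161 repeatedly:
  161^267=108  161^268=196  161^269=242  161^270=280  161^271=258
  161^272=93  161^273=237  161^274=89
Found 89 at exponent 274.

274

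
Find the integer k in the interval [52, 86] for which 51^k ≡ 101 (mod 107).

58

Compute 51^52 mod 107 = 86, then multiply by 51 repeatedly:
  51^52=86  51^53=106  51^54=56  51^55=74  51^56=29
  51^57=88  51^58=101
Found 101 at exponent 58.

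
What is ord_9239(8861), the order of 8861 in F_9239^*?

9238

The order of 8861 must divide p − 1 = 9238 = 2 · 31 · 149.
Divisors: 1, 2, 31, 62, 149, 298, 4619, 9238.
Check each in increasing order: 8861^1 ≡ 8861;  8861^2 ≡ 4299;  8861^31 ≡ 6325;  8861^62 ≡ 755;  8861^149 ≡ 5977;  8861^298 ≡ 6555;  8861^4619 ≡ 9238;  8861^9238 ≡ 1.
Smallest exponent giving 1 is 9238.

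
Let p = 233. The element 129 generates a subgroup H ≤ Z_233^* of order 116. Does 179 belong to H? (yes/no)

179 ∈ ⟨129⟩ iff 179^116 ≡ 1 (mod 233), since |⟨129⟩| = 116.
179^116 mod 233 = 232.
Since 232 ≠ 1, 179 does not lie in the subgroup.

no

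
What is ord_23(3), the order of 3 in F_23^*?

11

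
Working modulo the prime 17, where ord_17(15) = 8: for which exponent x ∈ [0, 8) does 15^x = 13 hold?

6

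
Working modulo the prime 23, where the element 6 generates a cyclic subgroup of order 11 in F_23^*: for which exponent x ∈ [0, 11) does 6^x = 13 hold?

2

Successive powers of 6 modulo 23:
  6^0=1  6^1=6  6^2=13
So 6^2 ≡ 13 (mod 23), giving x = 2.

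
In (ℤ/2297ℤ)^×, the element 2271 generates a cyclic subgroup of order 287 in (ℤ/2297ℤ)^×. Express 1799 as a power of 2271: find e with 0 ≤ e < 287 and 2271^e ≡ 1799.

Baby-step giant-step with m = ceil(sqrt(287)) = 17.
Baby table (2271^j mod 2297 for j=0..16):
  0:1  1:2271  2:676  3:800  4:2170  5:1005  6:1434  7:1765
  8:50  9:997  10:1642  11:951  12:541  13:2013  14:493  15:964
  16:203
Giant step factor: 2271^(-17) ≡ 2072 (mod 2297).
Scan 1799·2072^i mod 2297 for i = 0, 1, …:
  i=0: 1799   i=1: 1794   i=2: 622   i=3: 167
  i=4: 1474   i=5: 1415   i=6: 908   i=7: 133
  i=8: 2233   i=9: 618     …   i=15: 1613
  i=16: 1
Match at i=16, j=0: e = 16·17 + 0 = 272.

272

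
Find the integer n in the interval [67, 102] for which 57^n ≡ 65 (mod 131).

82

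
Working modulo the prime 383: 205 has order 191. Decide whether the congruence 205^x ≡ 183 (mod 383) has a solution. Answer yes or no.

no

183 ∈ ⟨205⟩ iff 183^191 ≡ 1 (mod 383), since |⟨205⟩| = 191.
183^191 mod 383 = 382.
Since 382 ≠ 1, 183 does not lie in the subgroup.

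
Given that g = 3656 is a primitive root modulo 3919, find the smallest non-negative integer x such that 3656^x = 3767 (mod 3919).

Baby-step giant-step with m = ceil(sqrt(3918)) = 63.
Baby table (3656^j mod 3919 for j=0..62):
  0:1  1:3656  2:2546  3:551  4:90  5:3763  6:1838  7:2562
  8:262  9:1636  10:822  11:3278  12:66  13:2237  14:3438  15:1095
  16:2021  17:1461  18:3738  19:575  20:1616  21:2163  22:3305  23:803
  24:437  25:2639  26:3525  27:1728  28:140  29:2370  30:3730  31:2679
  32:843  33:1674  34:2585  35:2051  36:1409  37:1738  38:1429  39:397
  40:1402  41:3579  42:3202  43:459  44:772  45:752  46:2093  47:2120
  48:2857  49:1057  50:258  51:2688  52:2395  53:1074  54:3625  55:2861
  56:5  57:2604  58:973  59:2755  60:450  61:3139  62:1352
Giant step factor: 3656^(-63) ≡ 3491 (mod 3919).
Scan 3767·3491^i mod 3919 for i = 0, 1, …:
  i=0: 3767   i=1: 2352   i=2: 527   i=3: 1746
  i=4: 1241   i=5: 1836   i=6: 1911   i=7: 1163
  i=8: 3868   i=9: 2233   i=10: 512   i=11: 328
  i=12: 700   i=13: 2163
Match at i=13, j=21: x = 13·63 + 21 = 840.

840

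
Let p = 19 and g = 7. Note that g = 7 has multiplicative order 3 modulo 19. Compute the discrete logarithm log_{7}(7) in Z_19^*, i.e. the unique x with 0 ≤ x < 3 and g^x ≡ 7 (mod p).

1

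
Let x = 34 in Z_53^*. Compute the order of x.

52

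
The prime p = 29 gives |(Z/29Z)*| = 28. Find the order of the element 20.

7

The order of 20 must divide p − 1 = 28 = 2^2 · 7.
Divisors: 1, 2, 4, 7, 14, 28.
Check each in increasing order: 20^1 ≡ 20;  20^2 ≡ 23;  20^4 ≡ 7;  20^7 ≡ 1.
Smallest exponent giving 1 is 7.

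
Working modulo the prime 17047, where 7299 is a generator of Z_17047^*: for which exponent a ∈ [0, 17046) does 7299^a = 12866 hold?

14157

Baby-step giant-step with m = ceil(sqrt(17046)) = 131.
Baby table (7299^j mod 17047 for j=0..130):
  0:1  1:7299  2:3526  3:12351  4:5413  5:11588  6:10645  7:14676
  8:13823  9:9931  10:2525  11:2168  12:4616  13:7312  14:13178  15:7048
  16:12553  17:13769  18:7866  19:16685  20:47  21:2113  22:12299  23:899
  24:15753  25:16179  26:5952  27:7892  28:1895  29:6488  30:16393  31:16661
  32:12388  33:2724  34:5674  35:7363  36:10393  37:16404  38:11715  39:33
  40:2209  41:14076  42:15502  43:8159  44:7370  45:10345  46:6992  47:12937
  48:3830  49:15137  50:3356  51:15952  52:2638  53:8699  54:10973  55:5121
  56:11155  57:3873  58:5101  59:1551  60:1541  61:13786  62:12620  63:8439
  64:5450  65:8899  66:4731  67:11394  68:9540  69:12512  70:4309  71:16723
  72:4657  73:16772  74:4321  75:2029  76:12875  77:11561  78:1089  79:4709
  80:4239  81:156  82:13542  83:4552  84:445  85:9125  86:746  87:7061
  88:5158  89:8466  90:15006  91:1819  92:14315  93:4122  94:15570  95:10128
  96:8480  97:14910  98:42  99:16759  100:11716  101:7332  102:5735  103:9380
  104:3868  105:2700  106:968  107:7974  108:3768  109:5821  110:6355  111:258
  112:7972  113:6217  114:15816  115:15747  116:6479  117:1843  118:1974  119:3511
  120:5148  121:3664  122:13840  123:14685  124:11326  125:7571  126:11402  127:16791
  128:6626  129:835  130:8886
Giant step factor: 7299^(-131) ≡ 8113 (mod 17047).
Scan 12866·8113^i mod 17047 for i = 0, 1, …:
  i=0: 12866   i=1: 3077   i=2: 6893   i=3: 8749
  i=4: 13976   i=5: 7691   i=6: 5063   i=7: 9896
  i=8: 11925   i=9: 5800     …   i=107: 3298
  i=108: 9931
Match at i=108, j=9: a = 108·131 + 9 = 14157.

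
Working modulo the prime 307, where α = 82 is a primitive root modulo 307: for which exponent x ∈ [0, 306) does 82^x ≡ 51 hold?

165

Baby-step giant-step with m = ceil(sqrt(306)) = 18.
Baby table (82^j mod 307 for j=0..17):
  0:1  1:82  2:277  3:303  4:286  5:120  6:16  7:84
  8:134  9:243  10:278  11:78  12:256  13:116  14:302  15:204
  16:150  17:20
Giant step factor: 82^(-18) ≡ 269 (mod 307).
Scan 51·269^i mod 307 for i = 0, 1, …:
  i=0: 51   i=1: 211   i=2: 271   i=3: 140
  i=4: 206   i=5: 154   i=6: 288   i=7: 108
  i=8: 194   i=9: 303
Match at i=9, j=3: x = 9·18 + 3 = 165.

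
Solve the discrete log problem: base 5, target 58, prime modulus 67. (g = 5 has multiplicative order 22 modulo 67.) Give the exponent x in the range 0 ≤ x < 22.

Successive powers of 5 modulo 67:
  5^0=1  5^1=5  5^2=25  5^3=58
So 5^3 ≡ 58 (mod 67), giving x = 3.

3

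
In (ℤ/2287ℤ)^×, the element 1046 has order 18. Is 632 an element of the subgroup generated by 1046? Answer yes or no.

yes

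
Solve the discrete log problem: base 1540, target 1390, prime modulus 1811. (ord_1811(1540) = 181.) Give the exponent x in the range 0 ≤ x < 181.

39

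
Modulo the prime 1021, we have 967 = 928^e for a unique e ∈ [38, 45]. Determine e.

39

Compute 928^38 mod 1021 = 297, then multiply by 928 repeatedly:
  928^38=297  928^39=967
Found 967 at exponent 39.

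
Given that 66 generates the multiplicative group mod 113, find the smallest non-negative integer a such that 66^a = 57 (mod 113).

Baby-step giant-step with m = ceil(sqrt(112)) = 11.
Baby table (66^j mod 113 for j=0..10):
  0:1  1:66  2:62  3:24  4:2  5:19  6:11  7:48
  8:4  9:38  10:22
Giant step factor: 66^(-11) ≡ 93 (mod 113).
Scan 57·93^i mod 113 for i = 0, 1, …:
  i=0: 57   i=1: 103   i=2: 87   i=3: 68
  i=4: 109   i=5: 80   i=6: 95   i=7: 21
  i=8: 32   i=9: 38
Match at i=9, j=9: a = 9·11 + 9 = 108.

108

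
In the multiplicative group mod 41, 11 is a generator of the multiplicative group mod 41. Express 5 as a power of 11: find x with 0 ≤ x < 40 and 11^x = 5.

Successive powers of 11 modulo 41:
  11^0=1  11^1=11  11^2=39  11^3=19  11^4=4  11^5=3
  11^6=33  11^7=35  11^8=16  11^9=12  11^10=9  11^11=17
  11^12=23  11^13=7  11^14=36  11^15=27  11^16=10  11^17=28
  11^18=21  11^19=26  11^20=40  11^21=30  11^22=2  11^23=22
  11^24=37  11^25=38  11^26=8  11^27=6  11^28=25  11^29=29
  11^30=32  11^31=24  11^32=18  11^33=34  11^34=5
So 11^34 ≡ 5 (mod 41), giving x = 34.

34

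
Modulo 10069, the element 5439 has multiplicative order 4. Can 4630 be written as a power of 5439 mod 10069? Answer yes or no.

yes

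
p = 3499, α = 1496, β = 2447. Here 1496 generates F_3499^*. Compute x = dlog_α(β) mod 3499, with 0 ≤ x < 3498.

Baby-step giant-step with m = ceil(sqrt(3498)) = 60.
Baby table (1496^j mod 3499 for j=0..59):
  0:1  1:1496  2:2155  3:1301  4:852  5:956  6:2584  7:2768
  8:1611  9:2744  10:697  11:10  12:964  13:556  14:2513  15:1522
  16:2562  17:1347  18:3187  19:2114  20:2947  21:3471  22:100  23:2642
  24:2061  25:637  26:1224  27:1127  28:2973  29:379  30:146  31:1478
  32:3219  33:1000  34:1927  35:3115  36:2871  37:1743  38:773  39:1738
  40:291  41:1460  42:784  43:699  44:3002  45:1775  46:3158  47:718
  48:3434  49:732  50:3384  51:2910  52:604  53:842  54:3491  55:2028
  56:255  57:89  58:182  59:2849
Giant step factor: 1496^(-60) ≡ 163 (mod 3499).
Scan 2447·163^i mod 3499 for i = 0, 1, …:
  i=0: 2447   i=1: 3474   i=2: 2923   i=3: 585
  i=4: 882   i=5: 307   i=6: 1055   i=7: 514
  i=8: 3305   i=9: 3368     …   i=48: 1481
  i=49: 3471
Match at i=49, j=21: x = 49·60 + 21 = 2961.

2961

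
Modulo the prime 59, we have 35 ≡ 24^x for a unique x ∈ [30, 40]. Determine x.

30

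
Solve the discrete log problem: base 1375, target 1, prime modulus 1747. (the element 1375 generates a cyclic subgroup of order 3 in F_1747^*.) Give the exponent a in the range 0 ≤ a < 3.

0

Successive powers of 1375 modulo 1747:
  1375^0=1
So 1375^0 ≡ 1 (mod 1747), giving a = 0.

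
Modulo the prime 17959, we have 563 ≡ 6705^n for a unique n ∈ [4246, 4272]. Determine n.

4250

Compute 6705^4246 mod 17959 = 15992, then multiply by 6705 repeatedly:
  6705^4246=15992  6705^4247=11130  6705^4248=7005  6705^4249=5740  6705^4250=563
Found 563 at exponent 4250.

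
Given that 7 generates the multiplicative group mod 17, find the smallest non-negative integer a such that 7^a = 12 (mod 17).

Successive powers of 7 modulo 17:
  7^0=1  7^1=7  7^2=15  7^3=3  7^4=4  7^5=11
  7^6=9  7^7=12
So 7^7 ≡ 12 (mod 17), giving a = 7.

7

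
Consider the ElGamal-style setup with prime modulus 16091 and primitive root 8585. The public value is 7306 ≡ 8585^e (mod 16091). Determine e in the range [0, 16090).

Baby-step giant-step with m = ceil(sqrt(16090)) = 127.
Baby table (8585^j mod 16091 for j=0..126):
  0:1  1:8585  2:5445  3:970  4:8403  5:3802  6:7622  7:8864
  8:3101  9:7571  10:5486  11:15044  12:6374  13:11390  14:14234  15:3836
  16:9874  17:902  18:3899  19:3635  20:6026  21:645  22:2021  23:4187
  24:14192  25:13359  26:6458  27:8435  28:4975  29:4861  30:7722  31:14541
  32:507  33:8025  34:9054  35:9060  36:12297  37:12785  38:2514  39:4659
  40:11380  41:8839  42:13750  43:174  44:13418  45:14152  46:7870  47:13932
  48:1817  49:6766  50:13691  51:8571  52:13983  53:5195  54:10914  55:14888
  56:2667  57:14793  58:7733  59:12430  60:12129  61:2604  62:4941  63:2609
  64:15684  65:13743  66:4443  67:7485  68:7362  69:13413  70:3409  71:12827
  72:9082  73:8075  74:3847  75:7763  76:12524  77:14569  78:15613  79:15666
  80:4032  81:2979  82:6116  83:927  84:9341  85:11032  86:14185  87:1537
  88:525  89:1645  90:10518  91:10429  92:2641  93:766  94:10982  95:3301
  96:2834  97:298  98:15952  99:13510  100:15513  101:9989  102:6626  103:2525
  104:2548  105:6911  106:3418  107:9637  108:9814  109:714  110:15110  111:9799
  112:667  113:13890  114:11340  115:3350  116:5133  117:9647  118:15209  119:6891
  120:8719  121:13374  122:6505  123:9655  124:3434  125:2178  126:388
Giant step factor: 8585^(-127) ≡ 6864 (mod 16091).
Scan 7306·6864^i mod 16091 for i = 0, 1, …:
  i=0: 7306   i=1: 8828   i=2: 12777   i=3: 5378
  i=4: 1838   i=5: 688   i=6: 7769   i=7: 842
  i=8: 2819   i=9: 8234     …   i=38: 12361
  i=39: 14152
Match at i=39, j=45: e = 39·127 + 45 = 4998.

4998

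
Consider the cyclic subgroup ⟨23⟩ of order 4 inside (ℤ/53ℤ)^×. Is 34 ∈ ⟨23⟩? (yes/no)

⟨23⟩ has order 4; its elements mod 53 are {1, 23, 30, 52}.
34 is not in this set.

no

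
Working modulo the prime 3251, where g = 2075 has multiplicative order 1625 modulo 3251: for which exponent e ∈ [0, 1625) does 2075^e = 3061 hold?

Baby-step giant-step with m = ceil(sqrt(1625)) = 41.
Baby table (2075^j mod 3251 for j=0..40):
  0:1  1:2075  2:1301  3:1245  4:2081  5:747  6:2549  7:3049
  8:229  9:529  10:2088  11:2268  12:1903  13:2011  14:1792  15:2507
  16:425  17:854  18:255  19:2463  20:153  21:2128  22:742  23:1927
  24:3046  25:506  26:3128  27:1604  28:2527  29:2913  30:866  31:2398
  32:1820  33:2089  34:1092  35:3204  36:5  37:622  38:3  39:2974
  40:652
Giant step factor: 2075^(-41) ≡ 356 (mod 3251).
Scan 3061·356^i mod 3251 for i = 0, 1, …:
  i=0: 3061   i=1: 631   i=2: 317   i=3: 2318
  i=4: 2705   i=5: 684   i=6: 2930   i=7: 2760
  i=8: 758   i=9: 15   i=10: 2089
Match at i=10, j=33: e = 10·41 + 33 = 443.

443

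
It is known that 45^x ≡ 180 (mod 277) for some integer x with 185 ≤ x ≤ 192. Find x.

Compute 45^185 mod 277 = 234, then multiply by 45 repeatedly:
  45^185=234  45^186=4  45^187=180
Found 180 at exponent 187.

187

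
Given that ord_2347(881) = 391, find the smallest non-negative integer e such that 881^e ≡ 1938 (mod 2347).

Baby-step giant-step with m = ceil(sqrt(391)) = 20.
Baby table (881^j mod 2347 for j=0..19):
  0:1  1:881  2:1651  3:1738  4:934  5:1404  6:55  7:1515
  8:1619  9:1710  10:2083  11:2116  12:678  13:1180  14:2206  15:170
  16:1909  17:1377  18:2085  19:1531
Giant step factor: 881^(-20) ≡ 2015 (mod 2347).
Scan 1938·2015^i mod 2347 for i = 0, 1, …:
  i=0: 1938   i=1: 2009   i=2: 1907   i=3: 566
  i=4: 2195   i=5: 1177   i=6: 1185   i=7: 876
  i=8: 196   i=9: 644   i=10: 2116
Match at i=10, j=11: e = 10·20 + 11 = 211.

211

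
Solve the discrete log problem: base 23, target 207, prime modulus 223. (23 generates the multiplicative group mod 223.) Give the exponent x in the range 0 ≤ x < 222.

159

Baby-step giant-step with m = ceil(sqrt(222)) = 15.
Baby table (23^j mod 223 for j=0..14):
  0:1  1:23  2:83  3:125  4:199  5:117  6:15  7:122
  8:130  9:91  10:86  11:194  12:2  13:46  14:166
Giant step factor: 23^(-15) ≡ 190 (mod 223).
Scan 207·190^i mod 223 for i = 0, 1, …:
  i=0: 207   i=1: 82   i=2: 193   i=3: 98
  i=4: 111   i=5: 128   i=6: 13   i=7: 17
  i=8: 108   i=9: 4   i=10: 91
Match at i=10, j=9: x = 10·15 + 9 = 159.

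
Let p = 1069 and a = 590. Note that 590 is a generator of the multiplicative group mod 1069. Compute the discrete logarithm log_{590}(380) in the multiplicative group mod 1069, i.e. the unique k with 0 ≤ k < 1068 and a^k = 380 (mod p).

876

Baby-step giant-step with m = ceil(sqrt(1068)) = 33.
Baby table (590^j mod 1069 for j=0..32):
  0:1  1:590  2:675  3:582  4:231  5:527  6:920  7:817
  8:980  9:940  10:858  11:583  12:821  13:133  14:433  15:1048
  16:438  17:791  18:606  19:494  20:692  21:991  22:1016  23:800
  24:571  25:155  26:585  27:932  28:414  29:528  30:441  31:423
  32:493
Giant step factor: 590^(-33) ≡ 807 (mod 1069).
Scan 380·807^i mod 1069 for i = 0, 1, …:
  i=0: 380   i=1: 926   i=2: 51   i=3: 535
  i=4: 938   i=5: 114   i=6: 64   i=7: 336
  i=8: 695   i=9: 709     …   i=25: 879
  i=26: 606
Match at i=26, j=18: k = 26·33 + 18 = 876.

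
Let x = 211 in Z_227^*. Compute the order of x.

226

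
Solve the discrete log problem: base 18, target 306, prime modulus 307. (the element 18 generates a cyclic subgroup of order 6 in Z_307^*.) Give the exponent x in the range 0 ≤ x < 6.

3

Successive powers of 18 modulo 307:
  18^0=1  18^1=18  18^2=17  18^3=306
So 18^3 ≡ 306 (mod 307), giving x = 3.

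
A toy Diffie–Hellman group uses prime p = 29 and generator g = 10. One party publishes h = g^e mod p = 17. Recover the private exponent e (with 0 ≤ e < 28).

Successive powers of 10 modulo 29:
  10^0=1  10^1=10  10^2=13  10^3=14  10^4=24  10^5=8
  10^6=22  10^7=17
So 10^7 ≡ 17 (mod 29), giving e = 7.

7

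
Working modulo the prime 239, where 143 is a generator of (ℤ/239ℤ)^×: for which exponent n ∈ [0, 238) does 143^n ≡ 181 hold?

139

Baby-step giant-step with m = ceil(sqrt(238)) = 16.
Baby table (143^j mod 239 for j=0..15):
  0:1  1:143  2:134  3:42  4:31  5:131  6:91  7:107
  8:5  9:237  10:192  11:210  12:155  13:177  14:216  15:57
Giant step factor: 143^(-16) ≡ 153 (mod 239).
Scan 181·153^i mod 239 for i = 0, 1, …:
  i=0: 181   i=1: 208   i=2: 37   i=3: 164
  i=4: 236   i=5: 19   i=6: 39   i=7: 231
  i=8: 210
Match at i=8, j=11: n = 8·16 + 11 = 139.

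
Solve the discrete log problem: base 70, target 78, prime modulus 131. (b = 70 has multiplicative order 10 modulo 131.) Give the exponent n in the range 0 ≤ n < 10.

Successive powers of 70 modulo 131:
  70^0=1  70^1=70  70^2=53  70^3=42  70^4=58  70^5=130
  70^6=61  70^7=78
So 70^7 ≡ 78 (mod 131), giving n = 7.

7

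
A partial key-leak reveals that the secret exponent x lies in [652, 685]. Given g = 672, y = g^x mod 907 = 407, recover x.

Compute 672^652 mod 907 = 204, then multiply by 672 repeatedly:
  672^652=204  672^653=131  672^654=53  672^655=243  672^656=36
  672^657=610  672^658=863  672^659=363  672^660=860  672^661=161
  672^662=259  672^663=811  672^664=792  672^665=722  672^666=846
  672^667=730  672^668=780  672^669=821  672^670=256  672^671=609
  672^672=191  672^673=465  672^674=472  672^675=641  672^676=834
  672^677=829  672^678=190  672^679=700  672^680=574  672^681=253
  672^682=407
Found 407 at exponent 682.

682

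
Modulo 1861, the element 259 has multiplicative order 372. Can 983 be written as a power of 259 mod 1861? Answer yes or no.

983 ∈ ⟨259⟩ iff 983^372 ≡ 1 (mod 1861), since |⟨259⟩| = 372.
983^372 mod 1861 = 1.
Since 1 = 1, 983 lies in the subgroup.

yes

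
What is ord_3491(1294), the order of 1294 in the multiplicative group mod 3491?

The order of 1294 must divide p − 1 = 3490 = 2 · 5 · 349.
Divisors: 1, 2, 5, 10, 349, 698, 1745, 3490.
Check each in increasing order: 1294^1 ≡ 1294;  1294^2 ≡ 2247;  1294^5 ≡ 673;  1294^10 ≡ 2590;  1294^349 ≡ 1.
Smallest exponent giving 1 is 349.

349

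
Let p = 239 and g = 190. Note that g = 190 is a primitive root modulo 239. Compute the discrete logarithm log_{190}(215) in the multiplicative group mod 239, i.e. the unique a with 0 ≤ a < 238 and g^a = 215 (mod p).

Successive powers of 190 modulo 239:
  190^0=1  190^1=190  190^2=11  190^3=178  190^4=121  190^5=46
  190^6=136  190^7=28  190^8=62  190^9=69  190^10=204  190^11=42
  190^12=93  190^13=223  190^14=67  190^15=63  190^16=20  190^17=215
So 190^17 ≡ 215 (mod 239), giving a = 17.

17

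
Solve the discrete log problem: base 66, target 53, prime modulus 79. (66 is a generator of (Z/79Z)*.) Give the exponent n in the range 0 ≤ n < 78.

47

Baby-step giant-step with m = ceil(sqrt(78)) = 9.
Baby table (66^j mod 79 for j=0..8):
  0:1  1:66  2:11  3:15  4:42  5:7  6:67  7:77
  8:26
Giant step factor: 66^(-9) ≡ 61 (mod 79).
Scan 53·61^i mod 79 for i = 0, 1, …:
  i=0: 53   i=1: 73   i=2: 29   i=3: 31
  i=4: 74   i=5: 11
Match at i=5, j=2: n = 5·9 + 2 = 47.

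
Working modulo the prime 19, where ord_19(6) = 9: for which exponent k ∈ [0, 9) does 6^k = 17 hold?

2

Successive powers of 6 modulo 19:
  6^0=1  6^1=6  6^2=17
So 6^2 ≡ 17 (mod 19), giving k = 2.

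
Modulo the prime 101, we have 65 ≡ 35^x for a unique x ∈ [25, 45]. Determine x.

Compute 35^25 mod 101 = 10, then multiply by 35 repeatedly:
  35^25=10  35^26=47  35^27=29  35^28=5  35^29=74
  35^30=65
Found 65 at exponent 30.

30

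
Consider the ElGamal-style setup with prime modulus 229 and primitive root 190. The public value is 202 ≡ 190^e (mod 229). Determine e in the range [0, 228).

198

Baby-step giant-step with m = ceil(sqrt(228)) = 16.
Baby table (190^j mod 229 for j=0..15):
  0:1  1:190  2:147  3:221  4:83  5:198  6:64  7:23
  8:19  9:175  10:45  11:77  12:203  13:98  14:71  15:208
Giant step factor: 190^(-16) ≡ 144 (mod 229).
Scan 202·144^i mod 229 for i = 0, 1, …:
  i=0: 202   i=1: 5   i=2: 33   i=3: 172
  i=4: 36   i=5: 146   i=6: 185   i=7: 76
  i=8: 181   i=9: 187   i=10: 135   i=11: 204
  i=12: 64
Match at i=12, j=6: e = 12·16 + 6 = 198.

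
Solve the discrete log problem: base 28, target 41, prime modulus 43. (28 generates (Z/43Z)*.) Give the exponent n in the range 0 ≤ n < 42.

Baby-step giant-step with m = ceil(sqrt(42)) = 7.
Baby table (28^j mod 43 for j=0..6):
  0:1  1:28  2:10  3:22  4:14  5:5  6:11
Giant step factor: 28^(-7) ≡ 37 (mod 43).
Scan 41·37^i mod 43 for i = 0, 1, …:
  i=0: 41   i=1: 12   i=2: 14
Match at i=2, j=4: n = 2·7 + 4 = 18.

18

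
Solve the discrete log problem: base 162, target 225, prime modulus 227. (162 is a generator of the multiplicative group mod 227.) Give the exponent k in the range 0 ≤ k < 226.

124

Baby-step giant-step with m = ceil(sqrt(226)) = 16.
Baby table (162^j mod 227 for j=0..15):
  0:1  1:162  2:139  3:45  4:26  5:126  6:209  7:35
  8:222  9:98  10:213  11:2  12:97  13:51  14:90  15:52
Giant step factor: 162^(-16) ≡ 109 (mod 227).
Scan 225·109^i mod 227 for i = 0, 1, …:
  i=0: 225   i=1: 9   i=2: 73   i=3: 12
  i=4: 173   i=5: 16   i=6: 155   i=7: 97
Match at i=7, j=12: k = 7·16 + 12 = 124.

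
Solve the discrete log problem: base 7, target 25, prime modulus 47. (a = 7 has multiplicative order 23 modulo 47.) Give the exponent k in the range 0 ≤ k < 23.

Successive powers of 7 modulo 47:
  7^0=1  7^1=7  7^2=2  7^3=14  7^4=4  7^5=28
  7^6=8  7^7=9  7^8=16  7^9=18  7^10=32  7^11=36
  7^12=17  7^13=25
So 7^13 ≡ 25 (mod 47), giving k = 13.

13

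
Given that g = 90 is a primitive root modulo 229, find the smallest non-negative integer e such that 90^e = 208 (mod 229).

Baby-step giant-step with m = ceil(sqrt(228)) = 16.
Baby table (90^j mod 229 for j=0..15):
  0:1  1:90  2:85  3:93  4:126  5:119  6:176  7:39
  8:75  9:109  10:192  11:105  12:61  13:223  14:147  15:177
Giant step factor: 90^(-16) ≡ 158 (mod 229).
Scan 208·158^i mod 229 for i = 0, 1, …:
  i=0: 208   i=1: 117   i=2: 166   i=3: 122
  i=4: 40   i=5: 137   i=6: 120   i=7: 182
  i=8: 131   i=9: 88   i=10: 164   i=11: 35
  i=12: 34   i=13: 105
Match at i=13, j=11: e = 13·16 + 11 = 219.

219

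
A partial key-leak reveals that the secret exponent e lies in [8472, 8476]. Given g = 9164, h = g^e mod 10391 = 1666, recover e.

8476

Compute 9164^8472 mod 10391 = 1191, then multiply by 9164 repeatedly:
  9164^8472=1191  9164^8473=3774  9164^8474=3688  9164^8475=5300  9164^8476=1666
Found 1666 at exponent 8476.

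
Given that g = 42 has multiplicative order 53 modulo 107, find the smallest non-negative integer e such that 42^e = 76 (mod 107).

Baby-step giant-step with m = ceil(sqrt(53)) = 8.
Baby table (42^j mod 107 for j=0..7):
  0:1  1:42  2:52  3:44  4:29  5:41  6:10  7:99
Giant step factor: 42^(-8) ≡ 57 (mod 107).
Scan 76·57^i mod 107 for i = 0, 1, …:
  i=0: 76   i=1: 52
Match at i=1, j=2: e = 1·8 + 2 = 10.

10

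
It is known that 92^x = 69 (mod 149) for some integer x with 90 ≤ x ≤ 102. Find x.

98

Compute 92^90 mod 149 = 112, then multiply by 92 repeatedly:
  92^90=112  92^91=23  92^92=30  92^93=78  92^94=24
  92^95=122  92^96=49  92^97=38  92^98=69
Found 69 at exponent 98.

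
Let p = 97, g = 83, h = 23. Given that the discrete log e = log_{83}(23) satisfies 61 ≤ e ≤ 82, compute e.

61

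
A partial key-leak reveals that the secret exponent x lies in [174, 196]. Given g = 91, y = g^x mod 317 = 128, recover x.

189

Compute 91^174 mod 317 = 9, then multiply by 91 repeatedly:
  91^174=9  91^175=185  91^176=34  91^177=241  91^178=58
  91^179=206  91^180=43  91^181=109  91^182=92  91^183=130
  91^184=101  91^185=315  91^186=135  91^187=239  91^188=193
  91^189=128
Found 128 at exponent 189.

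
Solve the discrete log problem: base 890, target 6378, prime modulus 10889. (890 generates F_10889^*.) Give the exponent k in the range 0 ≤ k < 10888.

7793

Baby-step giant-step with m = ceil(sqrt(10888)) = 105.
Baby table (890^j mod 10889 for j=0..104):
  0:1  1:890  2:8092  3:4251  4:4907  5:741  6:6150  7:7222
  8:3070  9:10050  10:4631  11:5548  12:5003  13:9958  14:9863  15:1536
  16:5915  17:4963  18:7025  19:1964  20:5720  21:5637  22:7990  23:583
  24:7087  25:2699  26:6530  27:7863  28:7332  29:2969  30:7272  31:4014
  32:868  33:10290  34:451  35:9386  36:1677  37:737  38:2590  39:7521
  40:7844  41:1311  42:1667  43:2726  44:8782  45:8567  46:2330  47:4790
  48:5501  49:6729  50:10749  51:6068  52:10465  53:3755  54:9916  55:5150
  56:10120  57:1597  58:5760  59:8570  60:5000  61:7288  62:7365  63:10561
  64:2083  65:2740  66:10353  67:2076  68:7399  69:8154  70:4986  71:5717
  72:2967  73:5492  74:9608  75:3255  76:476  77:9858  78:7975  79:9011
  80:5486  81:4268  82:9148  83:7637  84:2194  85:3529  86:4778  87:5710
  88:7626  89:3293  90:1629  91:1573  92:6178  93:10364  94:977  95:9299
  96:470  97:4518  98:2979  99:5283  100:8711  101:10711  102:4915  103:7861
  104:5552
Giant step factor: 890^(-105) ≡ 3806 (mod 10889).
Scan 6378·3806^i mod 10889 for i = 0, 1, …:
  i=0: 6378   i=1: 3087   i=2: 10780   i=3: 9817
  i=4: 3343   i=5: 5106   i=6: 7460   i=7: 5137
  i=8: 5667   i=9: 8382     …   i=73: 5067
  i=74: 583
Match at i=74, j=23: k = 74·105 + 23 = 7793.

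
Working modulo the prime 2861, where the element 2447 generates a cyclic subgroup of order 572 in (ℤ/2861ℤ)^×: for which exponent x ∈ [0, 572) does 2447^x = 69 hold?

321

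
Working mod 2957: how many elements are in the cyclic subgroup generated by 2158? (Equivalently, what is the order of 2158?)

The order of 2158 must divide p − 1 = 2956 = 2^2 · 739.
Divisors: 1, 2, 4, 739, 1478, 2956.
Check each in increasing order: 2158^1 ≡ 2158;  2158^2 ≡ 2646;  2158^4 ≡ 2097;  2158^739 ≡ 1222;  2158^1478 ≡ 2956;  2158^2956 ≡ 1.
Smallest exponent giving 1 is 2956.

2956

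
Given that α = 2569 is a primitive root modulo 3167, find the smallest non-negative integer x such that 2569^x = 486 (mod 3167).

3022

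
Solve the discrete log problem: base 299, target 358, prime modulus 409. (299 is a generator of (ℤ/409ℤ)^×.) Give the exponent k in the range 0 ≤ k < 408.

78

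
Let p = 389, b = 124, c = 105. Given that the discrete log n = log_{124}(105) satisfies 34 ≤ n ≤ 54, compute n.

49

Compute 124^34 mod 389 = 383, then multiply by 124 repeatedly:
  124^34=383  124^35=34  124^36=326  124^37=357  124^38=311
  124^39=53  124^40=348  124^41=362  124^42=153  124^43=300
  124^44=245  124^45=38  124^46=44  124^47=10  124^48=73
  124^49=105
Found 105 at exponent 49.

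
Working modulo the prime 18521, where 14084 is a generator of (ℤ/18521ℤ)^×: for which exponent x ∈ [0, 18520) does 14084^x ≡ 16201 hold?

10273

Baby-step giant-step with m = ceil(sqrt(18520)) = 137.
Baby table (14084^j mod 18521 for j=0..136):
  0:1  1:14084  2:17667  3:10914  4:6997  5:14028  6:6845  7:3175
  8:7006  9:11137  10:17680  11:8796  12:14416  13:7742  14:5201  15:329
  16:3386  17:15370  18:16153  19:5409  20:3483  21:10964  22:7399  23:8370
  24:15436  25:1126  26:4608  27:1488  28:9741  29:7197  30:15636  31:2734
  32:497  33:17331  34:1545  35:16126  36:14082  37:8020  38:12622  39:3690
  40:34  41:15831  42:8006  43:656  44:15646  45:13927  46:10478  47:15345
  48:15952  49:8238  50:8448  51:2728  52:8598  53:3934  54:10145  55:11186
  56:3998  57:3992  58:12093  59:17217  60:7296  61:2356  62:10793  63:6765
  64:6236  65:1242  66:8504  67:13550  68:16337  69:3925  70:13036  71:351
  72:16898  73:15103  74:15488  75:11175  76:15763  77:13386  78:3165  79:14334
  80:1156  81:1145  82:12910  83:3783  84:13376  85:10493  86:4353  87:3142
  88:5259  89:2277  90:9417  91:147  92:14517  93:4109  94:11552  95:9904
  96:6285  97:6081  98:3700  99:11227  100:7291  101:6020  102:15063  103:7758
  104:8293  105:5186  106:11321  107:16196  108:18349  109:3803  110:17241  111:11934
  112:381  113:13435  114:8004  115:9530  116:17354  117:10620  118:15005  119:5810
  120:2262  121:1888  122:12957  123:17496  124:10280  125:4863  126:18355  127:14223
  128:12117  129:3334  130:5321  131:4998  132:12032  133:10059  134:3827  135:3358
  136:9959
Giant step factor: 14084^(-137) ≡ 1354 (mod 18521).
Scan 16201·1354^i mod 18521 for i = 0, 1, …:
  i=0: 16201   i=1: 7290   i=2: 17488   i=3: 8914
  i=4: 12385   i=5: 7785   i=6: 2441   i=7: 8376
  i=8: 6252   i=9: 1111     …   i=73: 1726
  i=74: 3358
Match at i=74, j=135: x = 74·137 + 135 = 10273.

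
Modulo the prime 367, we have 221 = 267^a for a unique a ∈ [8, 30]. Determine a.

25

Compute 267^8 mod 367 = 277, then multiply by 267 repeatedly:
  267^8=277  267^9=192  267^10=251  267^11=223  267^12=87
  267^13=108  267^14=210  267^15=286  267^16=26  267^17=336
  267^18=164  267^19=115  267^20=244  267^21=189  267^22=184
  267^23=317  267^24=229  267^25=221
Found 221 at exponent 25.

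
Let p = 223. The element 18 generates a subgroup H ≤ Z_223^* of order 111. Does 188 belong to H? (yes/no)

yes

188 ∈ ⟨18⟩ iff 188^111 ≡ 1 (mod 223), since |⟨18⟩| = 111.
188^111 mod 223 = 1.
Since 1 = 1, 188 lies in the subgroup.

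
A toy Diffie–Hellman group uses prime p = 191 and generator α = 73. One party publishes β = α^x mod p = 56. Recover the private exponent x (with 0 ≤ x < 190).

131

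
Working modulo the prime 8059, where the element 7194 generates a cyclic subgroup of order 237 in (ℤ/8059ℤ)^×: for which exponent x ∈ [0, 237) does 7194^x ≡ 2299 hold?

174

Baby-step giant-step with m = ceil(sqrt(237)) = 16.
Baby table (7194^j mod 8059 for j=0..15):
  0:1  1:7194  2:6797  3:3665  4:5021  5:636  6:5931  7:3268
  8:1889  9:1992  10:1546  11:504  12:7285  13:613  14:1649  15:58
Giant step factor: 7194^(-16) ≡ 3031 (mod 8059).
Scan 2299·3031^i mod 8059 for i = 0, 1, …:
  i=0: 2299   i=1: 5293   i=2: 5673   i=3: 5016
  i=4: 4222   i=5: 7249   i=6: 2885   i=7: 420
  i=8: 7757   i=9: 3364   i=10: 1649
Match at i=10, j=14: x = 10·16 + 14 = 174.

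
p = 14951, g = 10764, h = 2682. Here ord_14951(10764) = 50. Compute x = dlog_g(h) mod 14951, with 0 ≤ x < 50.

41

Baby-step giant-step with m = ceil(sqrt(50)) = 8.
Baby table (10764^j mod 14951 for j=0..7):
  0:1  1:10764  2:8397  3:6513  4:693  5:13854  6:3182  7:13258
Giant step factor: 10764^(-8) ≡ 13618 (mod 14951).
Scan 2682·13618^i mod 14951 for i = 0, 1, …:
  i=0: 2682   i=1: 13134   i=2: 14950   i=3: 1333
  i=4: 2280   i=5: 10764
Match at i=5, j=1: x = 5·8 + 1 = 41.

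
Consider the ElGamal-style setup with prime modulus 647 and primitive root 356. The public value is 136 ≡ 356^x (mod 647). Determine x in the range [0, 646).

Baby-step giant-step with m = ceil(sqrt(646)) = 26.
Baby table (356^j mod 647 for j=0..25):
  0:1  1:356  2:571  3:118  4:600  5:90  6:337  7:277
  8:268  9:299  10:336  11:568  12:344  13:181  14:383  15:478
  16:7  17:551  18:115  19:179  20:318  21:630  22:418  23:645
  24:582  25:152
Giant step factor: 356^(-26) ≡ 403 (mod 647).
Scan 136·403^i mod 647 for i = 0, 1, …:
  i=0: 136   i=1: 460   i=2: 338   i=3: 344
Match at i=3, j=12: x = 3·26 + 12 = 90.

90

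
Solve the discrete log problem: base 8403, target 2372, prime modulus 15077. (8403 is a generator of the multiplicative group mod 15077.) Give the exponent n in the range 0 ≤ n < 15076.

Baby-step giant-step with m = ceil(sqrt(15076)) = 123.
Baby table (8403^j mod 15077 for j=0..122):
  0:1  1:8403  2:4818  3:3909  4:9621  5:2389  6:7280  7:6451
  8:5938  9:7221  10:8215  11:8139  12:2745  13:13502  14:2881  15:10458
  16:9818  17:14387  18:6575  19:7597  20:1573  21:10467  22:10060  23:12518
  24:11602  25:3724  26:7997  27:602  28:7811  29:5652  30:1206  31:2274
  32:5863  33:10230  34:8713  35:1427  36:4866  37:174  38:14730  39:9097
  40:1701  41:507  42:8607  43:252  44:6776  45:7976  46:5063  47:12172
  48:14025  49:10243  50:12413  51:3753  52:10452  53:4631  54:556  55:13275
  56:10179  57:2316  58:12018  59:1508  60:7044  61:13507  62:14742  63:4394
  64:14286  65:2184  66:3443  67:13843  68:3674  69:10003  70:934  71:8362
  72:7066  73:2372  74:122  75:15007  76:14870  77:9511  78:12833  79:4995
  80:13694  81:3018  82:740  83:6496  84:7148  85:12953  86:3196  87:3851
  88:4711  89:9408  90:6713  91:6282  92:3069  93:7137  94:10982  95:10506
  96:6083  97:4419  98:13283  99:2018  100:10706  101:13136  102:3091  103:11079
  104:11439  105:6042  106:6667  107:11746  108:7596  109:8247  110:5649  111:6151
  112:2897  113:9213  114:11521  115:1546  116:9741  117:590  118:12514  119:8144
  120:14606  121:7438  122:7349
Giant step factor: 8403^(-123) ≡ 6074 (mod 15077).
Scan 2372·6074^i mod 15077 for i = 0, 1, …:
  i=0: 2372
Match at i=0, j=73: n = 0·123 + 73 = 73.

73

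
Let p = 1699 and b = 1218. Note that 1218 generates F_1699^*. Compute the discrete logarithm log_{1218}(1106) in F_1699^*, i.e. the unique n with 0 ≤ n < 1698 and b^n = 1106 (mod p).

1258

Baby-step giant-step with m = ceil(sqrt(1698)) = 42.
Baby table (1218^j mod 1699 for j=0..41):
  0:1  1:1218  2:297  3:1558  4:1560  5:598  6:1192  7:910
  8:632  9:129  10:814  11:935  12:500  13:758  14:687  15:858
  16:159  17:1675  18:1350  19:1367  20:1685  21:1637  22:939  23:275
  24:247  25:123  26:302  27:852  28:1346  29:1592  30:497  31:502
  32:1495  33:1281  34:576  35:1580  36:1172  37:336  38:1488  39:1250
  40:196  41:868
Giant step factor: 1218^(-42) ≡ 80 (mod 1699).
Scan 1106·80^i mod 1699 for i = 0, 1, …:
  i=0: 1106   i=1: 132   i=2: 366   i=3: 397
  i=4: 1178   i=5: 795   i=6: 737   i=7: 1194
  i=8: 376   i=9: 1197     …   i=28: 767
  i=29: 196
Match at i=29, j=40: n = 29·42 + 40 = 1258.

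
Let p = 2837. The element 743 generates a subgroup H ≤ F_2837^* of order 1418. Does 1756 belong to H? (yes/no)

yes

1756 ∈ ⟨743⟩ iff 1756^1418 ≡ 1 (mod 2837), since |⟨743⟩| = 1418.
1756^1418 mod 2837 = 1.
Since 1 = 1, 1756 lies in the subgroup.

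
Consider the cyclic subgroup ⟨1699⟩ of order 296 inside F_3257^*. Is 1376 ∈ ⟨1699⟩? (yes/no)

1376 ∈ ⟨1699⟩ iff 1376^296 ≡ 1 (mod 3257), since |⟨1699⟩| = 296.
1376^296 mod 3257 = 2810.
Since 2810 ≠ 1, 1376 does not lie in the subgroup.

no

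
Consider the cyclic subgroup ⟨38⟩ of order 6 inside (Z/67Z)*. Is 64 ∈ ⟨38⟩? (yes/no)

no

64 ∈ ⟨38⟩ iff 64^6 ≡ 1 (mod 67), since |⟨38⟩| = 6.
64^6 mod 67 = 59.
Since 59 ≠ 1, 64 does not lie in the subgroup.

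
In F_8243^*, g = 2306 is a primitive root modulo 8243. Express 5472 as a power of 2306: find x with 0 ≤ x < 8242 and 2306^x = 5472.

Baby-step giant-step with m = ceil(sqrt(8242)) = 91.
Baby table (2306^j mod 8243 for j=0..90):
  0:1  1:2306  2:901  3:470  4:3987  5:3077  6:6582  7:2729
  8:3665  9:2415  10:4965  11:8006  12:5759  13:781  14:4012  15:3026
  16:4378  17:6236  18:4424  19:5153  20:4655  21:2044  22:6711  23:3455
  24:4492  25:5344  26:8222  27:1032  28:5808  29:6616  30:6946  31:1327
  32:1909  33:392  34:5465  35:6986  36:2894  37:4977  38:2706  39:85
  40:6421  41:2398  42:6978  43:932  44:6012  45:7189  46:1161  47:6534
  48:7443  49:1632  50:4584  51:3178  52:441  53:3057  54:1677  55:1195
  56:2508  57:5105  58:1126  59:11  60:637  61:1668  62:5170  63:2642
  64:875  65:6458  66:5290  67:7343  68:1836  69:5157  70:5636  71:5648
  72:348  73:2917  74:314  75:6943  76:2652  77:7449  78:7225  79:1747
  80:5998  81:7877  82:5033  83:8197  84:1083  85:8012  86:3109  87:6187
  88:6832  89:2219  90:6354
Giant step factor: 2306^(-91) ≡ 1916 (mod 8243).
Scan 5472·1916^i mod 8243 for i = 0, 1, …:
  i=0: 5472   i=1: 7499   i=2: 535   i=3: 2928
  i=4: 4808   i=5: 4697   i=6: 6339   i=7: 3585
  i=8: 2441   i=9: 3175     …   i=55: 7529
  i=56: 314
Match at i=56, j=74: x = 56·91 + 74 = 5170.

5170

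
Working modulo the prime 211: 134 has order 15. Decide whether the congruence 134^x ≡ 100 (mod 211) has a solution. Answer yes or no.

⟨134⟩ has order 15; its elements mod 211 are {1, 14, 19, 21, 55, 71, 83, 100, 107, 134, 137, 150, 188, 196, 201}.
100 is in this set.

yes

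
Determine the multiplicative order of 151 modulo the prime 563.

562

The order of 151 must divide p − 1 = 562 = 2 · 281.
Divisors: 1, 2, 281, 562.
Check each in increasing order: 151^1 ≡ 151;  151^2 ≡ 281;  151^281 ≡ 562;  151^562 ≡ 1.
Smallest exponent giving 1 is 562.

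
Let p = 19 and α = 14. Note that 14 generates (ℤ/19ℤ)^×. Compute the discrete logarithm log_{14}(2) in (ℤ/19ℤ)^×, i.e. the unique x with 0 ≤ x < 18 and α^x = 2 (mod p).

Successive powers of 14 modulo 19:
  14^0=1  14^1=14  14^2=6  14^3=8  14^4=17  14^5=10
  14^6=7  14^7=3  14^8=4  14^9=18  14^10=5  14^11=13
  14^12=11  14^13=2
So 14^13 ≡ 2 (mod 19), giving x = 13.

13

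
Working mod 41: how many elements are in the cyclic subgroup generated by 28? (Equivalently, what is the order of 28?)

40

The order of 28 must divide p − 1 = 40 = 2^3 · 5.
Divisors: 1, 2, 4, 5, 8, 10, 20, 40.
Check each in increasing order: 28^1 ≡ 28;  28^2 ≡ 5;  28^4 ≡ 25;  28^5 ≡ 3;  28^8 ≡ 10;  28^10 ≡ 9;  28^20 ≡ 40;  28^40 ≡ 1.
Smallest exponent giving 1 is 40.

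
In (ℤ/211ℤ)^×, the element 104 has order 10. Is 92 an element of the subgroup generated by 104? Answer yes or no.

92 ∈ ⟨104⟩ iff 92^10 ≡ 1 (mod 211), since |⟨104⟩| = 10.
92^10 mod 211 = 117.
Since 117 ≠ 1, 92 does not lie in the subgroup.

no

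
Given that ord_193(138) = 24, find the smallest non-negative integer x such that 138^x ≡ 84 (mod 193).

16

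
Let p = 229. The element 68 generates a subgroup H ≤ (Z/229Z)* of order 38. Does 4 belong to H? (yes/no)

4 ∈ ⟨68⟩ iff 4^38 ≡ 1 (mod 229), since |⟨68⟩| = 38.
4^38 mod 229 = 1.
Since 1 = 1, 4 lies in the subgroup.

yes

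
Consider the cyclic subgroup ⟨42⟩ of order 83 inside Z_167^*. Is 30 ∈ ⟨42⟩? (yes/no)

no

30 ∈ ⟨42⟩ iff 30^83 ≡ 1 (mod 167), since |⟨42⟩| = 83.
30^83 mod 167 = 166.
Since 166 ≠ 1, 30 does not lie in the subgroup.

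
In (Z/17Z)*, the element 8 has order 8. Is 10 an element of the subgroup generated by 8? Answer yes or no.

no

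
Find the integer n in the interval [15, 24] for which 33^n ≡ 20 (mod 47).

15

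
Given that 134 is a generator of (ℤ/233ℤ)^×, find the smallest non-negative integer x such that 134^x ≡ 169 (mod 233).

124

Baby-step giant-step with m = ceil(sqrt(232)) = 16.
Baby table (134^j mod 233 for j=0..15):
  0:1  1:134  2:15  3:146  4:225  5:93  6:113  7:230
  8:64  9:188  10:28  11:24  12:187  13:127  14:9  15:41
Giant step factor: 134^(-16) ≡ 126 (mod 233).
Scan 169·126^i mod 233 for i = 0, 1, …:
  i=0: 169   i=1: 91   i=2: 49   i=3: 116
  i=4: 170   i=5: 217   i=6: 81   i=7: 187
Match at i=7, j=12: x = 7·16 + 12 = 124.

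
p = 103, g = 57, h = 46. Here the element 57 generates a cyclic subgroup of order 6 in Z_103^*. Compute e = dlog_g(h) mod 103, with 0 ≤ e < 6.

4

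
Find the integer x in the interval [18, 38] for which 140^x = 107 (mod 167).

Compute 140^18 mod 167 = 75, then multiply by 140 repeatedly:
  140^18=75  140^19=146  140^20=66  140^21=55  140^22=18
  140^23=15  140^24=96  140^25=80  140^26=11  140^27=37
  140^28=3  140^29=86  140^30=16  140^31=69  140^32=141
  140^33=34  140^34=84  140^35=70  140^36=114  140^37=95
  140^38=107
Found 107 at exponent 38.

38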